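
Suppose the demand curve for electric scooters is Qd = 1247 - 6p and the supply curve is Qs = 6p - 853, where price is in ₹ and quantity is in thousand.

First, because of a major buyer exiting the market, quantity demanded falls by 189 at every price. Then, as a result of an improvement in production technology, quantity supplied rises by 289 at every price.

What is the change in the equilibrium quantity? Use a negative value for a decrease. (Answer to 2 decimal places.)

+50.00

Before the shock: 1247 - 6p = 6p - 853 ⇒ 2100 = 12p ⇒ p = 175, Q = 197.
With the change applied: demand Qd = 1058 - 6p, supply Qs = 6p - 564.
Setting them equal: 1058 - 6p = 6p - 564 → 1622 = 12p, so p = 811/6 ≈ 135.1667 and Q = 247.
ΔQ = 247 − 197 = +50.00.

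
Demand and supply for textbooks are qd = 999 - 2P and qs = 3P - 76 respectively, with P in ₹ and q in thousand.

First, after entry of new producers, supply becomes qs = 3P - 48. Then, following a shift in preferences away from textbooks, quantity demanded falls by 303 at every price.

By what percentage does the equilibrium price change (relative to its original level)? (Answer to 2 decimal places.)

-30.79

Solve the original market: 999 - 2P = 3P - 76, hence P = 215 and q = 569.
With the change applied: demand qd = 696 - 2P, supply qs = 3P - 48.
Clearing the new market: 696 - 2P = 3P - 48, so P = 148.8 and q = 398.4.
%ΔP = (148.8 − 215) / 215 × 100 = -30.79%.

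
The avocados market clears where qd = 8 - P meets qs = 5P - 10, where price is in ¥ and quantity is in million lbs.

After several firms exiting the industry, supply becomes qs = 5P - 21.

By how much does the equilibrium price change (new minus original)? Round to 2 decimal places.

+1.83

Solve the original market: 8 - P = 5P - 10, hence P = 3 and q = 5.
After the shift, demand is qd = 8 - P and supply is qs = 5P - 21.
Equate the new curves: 8 - P = 5P - 21, giving 29 = 6P, P = 29/6 ≈ 4.8333, q = 19/6 ≈ 3.1667.
ΔP = 4.8333 − 3 = +1.83.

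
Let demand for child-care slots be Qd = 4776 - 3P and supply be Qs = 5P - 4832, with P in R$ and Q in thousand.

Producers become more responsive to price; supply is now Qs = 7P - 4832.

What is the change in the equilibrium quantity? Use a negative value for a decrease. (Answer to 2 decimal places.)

Original equilibrium: 4776 - 3P = 5P - 4832 gives 9608 = 8P, so P = 1201 and Q = 1173.
The shock moves the curves to Qd = 4776 - 3P and Qs = 7P - 4832.
Setting them equal: 4776 - 3P = 7P - 4832 → 9608 = 10P, so P = 960.8 and Q = 1893.6.
ΔQ = 1893.6 − 1173 = +720.60.

+720.60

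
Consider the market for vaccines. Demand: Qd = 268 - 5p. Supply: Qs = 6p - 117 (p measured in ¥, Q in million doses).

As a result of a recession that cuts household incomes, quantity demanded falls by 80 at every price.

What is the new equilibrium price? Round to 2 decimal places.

Initially, 268 - 5p = 6p - 117, so 385 = 11p and p = 35, Q = 93.
After the shift, demand is Qd = 188 - 5p and supply is Qs = 6p - 117.
Setting them equal: 188 - 5p = 6p - 117 → 305 = 11p, so p = 305/11 ≈ 27.7273 and Q = 543/11 ≈ 49.3636.

27.73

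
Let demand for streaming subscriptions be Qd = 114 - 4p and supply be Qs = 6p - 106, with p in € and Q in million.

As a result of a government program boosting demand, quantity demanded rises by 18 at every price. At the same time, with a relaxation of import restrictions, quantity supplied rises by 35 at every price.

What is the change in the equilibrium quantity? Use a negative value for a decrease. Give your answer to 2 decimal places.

+24.80

Initially, 114 - 4p = 6p - 106, so 220 = 10p and p = 22, Q = 26.
The new curves are Qd = 132 - 4p (demand) and Qs = 6p - 71 (supply).
Equate the new curves: 132 - 4p = 6p - 71, giving 203 = 10p, p = 20.3, Q = 50.8.
ΔQ = 50.8 − 26 = +24.80.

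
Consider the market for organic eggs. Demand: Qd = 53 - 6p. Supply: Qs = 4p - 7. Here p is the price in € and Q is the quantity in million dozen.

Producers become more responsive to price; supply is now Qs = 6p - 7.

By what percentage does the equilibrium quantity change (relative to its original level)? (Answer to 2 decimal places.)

+35.29

Original equilibrium: 53 - 6p = 4p - 7 gives 60 = 10p, so p = 6 and Q = 17.
The new curves are Qd = 53 - 6p (demand) and Qs = 6p - 7 (supply).
Clearing the new market: 53 - 6p = 6p - 7, so p = 5 and Q = 23.
%ΔQ = (23 − 17) / 17 × 100 = +35.29%.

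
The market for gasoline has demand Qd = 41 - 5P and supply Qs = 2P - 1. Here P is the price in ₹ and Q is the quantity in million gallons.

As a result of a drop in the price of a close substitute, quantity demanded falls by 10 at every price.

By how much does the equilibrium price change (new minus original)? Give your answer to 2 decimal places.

-1.43

Solve the original market: 41 - 5P = 2P - 1, hence P = 6 and Q = 11.
The new curves are Qd = 31 - 5P (demand) and Qs = 2P - 1 (supply).
Setting them equal: 31 - 5P = 2P - 1 → 32 = 7P, so P = 32/7 ≈ 4.5714 and Q = 57/7 ≈ 8.1429.
ΔP = 4.5714 − 6 = -1.43.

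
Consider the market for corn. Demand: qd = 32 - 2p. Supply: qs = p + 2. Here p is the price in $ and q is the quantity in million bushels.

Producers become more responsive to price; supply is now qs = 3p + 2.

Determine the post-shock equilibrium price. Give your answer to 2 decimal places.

6.00

Initially, 32 - 2p = p + 2, so 30 = 3p and p = 10, q = 12.
After the shift, demand is qd = 32 - 2p and supply is qs = 3p + 2.
New equilibrium: 32 - 2p = 3p + 2 ⇒ 30 = 5p ⇒ p = 6, q = 20.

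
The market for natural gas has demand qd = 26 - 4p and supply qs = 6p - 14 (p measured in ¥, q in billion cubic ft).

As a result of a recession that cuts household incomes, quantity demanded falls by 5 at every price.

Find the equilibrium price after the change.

Original equilibrium: 26 - 4p = 6p - 14 gives 40 = 10p, so p = 4 and q = 10.
The new curves are qd = 21 - 4p (demand) and qs = 6p - 14 (supply).
New equilibrium: 21 - 4p = 6p - 14 ⇒ 35 = 10p ⇒ p = 3.5, q = 7.

3.5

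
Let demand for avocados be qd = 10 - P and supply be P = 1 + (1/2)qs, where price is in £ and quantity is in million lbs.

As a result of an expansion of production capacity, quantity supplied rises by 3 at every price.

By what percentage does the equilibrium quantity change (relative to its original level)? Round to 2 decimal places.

+16.67

Before the shock: 10 - P = 2P - 2 ⇒ 12 = 3P ⇒ P = 4, q = 6.
After the shift, demand is qd = 10 - P and supply is qs = 2P + 1.
New equilibrium: 10 - P = 2P + 1 ⇒ 9 = 3P ⇒ P = 3, q = 7.
%Δq = (7 − 6) / 6 × 100 = +16.67%.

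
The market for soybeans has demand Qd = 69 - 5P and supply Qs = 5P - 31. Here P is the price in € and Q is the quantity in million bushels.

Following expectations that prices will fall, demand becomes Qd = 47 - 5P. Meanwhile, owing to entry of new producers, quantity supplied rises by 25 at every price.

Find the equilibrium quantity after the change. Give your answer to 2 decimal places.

20.50

Before the shock: 69 - 5P = 5P - 31 ⇒ 100 = 10P ⇒ P = 10, Q = 19.
With the change applied: demand Qd = 47 - 5P, supply Qs = 5P - 6.
Setting them equal: 47 - 5P = 5P - 6 → 53 = 10P, so P = 5.3 and Q = 20.5.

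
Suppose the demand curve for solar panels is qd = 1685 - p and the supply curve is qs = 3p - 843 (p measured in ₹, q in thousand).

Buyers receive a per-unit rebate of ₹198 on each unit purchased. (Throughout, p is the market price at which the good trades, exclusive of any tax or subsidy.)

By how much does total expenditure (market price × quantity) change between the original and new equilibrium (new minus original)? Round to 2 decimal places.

Solve the original market: 1685 - p = 3p - 843, hence p = 632 and q = 1053.
Since buyers' out-of-pocket price is the market price minus the rebate, the effective demand curve becomes qd = 1883 - p.
Clearing the new market: 1883 - p = 3p - 843, so p = 681.5 and q = 1201.5.
Expenditure moves from 632×1053 = 665496 to 681.5×1201.5 = 818822.25; change = +153326.25.

+153326.25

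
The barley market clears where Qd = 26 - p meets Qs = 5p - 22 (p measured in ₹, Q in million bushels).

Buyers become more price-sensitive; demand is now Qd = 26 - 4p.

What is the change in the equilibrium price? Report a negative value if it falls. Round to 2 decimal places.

Solve the original market: 26 - p = 5p - 22, hence p = 8 and Q = 18.
After the shift, demand is Qd = 26 - 4p and supply is Qs = 5p - 22.
Equate the new curves: 26 - 4p = 5p - 22, giving 48 = 9p, p = 16/3 ≈ 5.3333, Q = 14/3 ≈ 4.6667.
Δp = 5.3333 − 8 = -2.67.

-2.67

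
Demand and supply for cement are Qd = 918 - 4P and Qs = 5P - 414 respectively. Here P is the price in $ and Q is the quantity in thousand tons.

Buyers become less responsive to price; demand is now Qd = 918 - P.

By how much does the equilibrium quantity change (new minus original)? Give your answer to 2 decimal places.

Initially, 918 - 4P = 5P - 414, so 1332 = 9P and P = 148, Q = 326.
With the change applied: demand Qd = 918 - P, supply Qs = 5P - 414.
New equilibrium: 918 - P = 5P - 414 ⇒ 1332 = 6P ⇒ P = 222, Q = 696.
ΔQ = 696 − 326 = +370.00.

+370.00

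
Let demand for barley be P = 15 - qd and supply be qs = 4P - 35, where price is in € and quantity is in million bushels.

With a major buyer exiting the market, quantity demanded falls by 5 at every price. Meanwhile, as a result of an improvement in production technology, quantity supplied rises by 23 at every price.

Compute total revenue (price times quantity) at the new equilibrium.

Solve the original market: 15 - P = 4P - 35, hence P = 10 and q = 5.
With the change applied: demand qd = 10 - P, supply qs = 4P - 12.
Equate the new curves: 10 - P = 4P - 12, giving 22 = 5P, P = 4.4, q = 5.6.
New expenditure = 4.4 × 5.6 = 24.64.

24.64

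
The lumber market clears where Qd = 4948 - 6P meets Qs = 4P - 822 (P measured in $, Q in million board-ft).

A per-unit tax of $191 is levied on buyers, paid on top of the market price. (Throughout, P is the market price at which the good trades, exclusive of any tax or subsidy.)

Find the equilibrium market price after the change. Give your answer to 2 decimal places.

462.40

Initially, 4948 - 6P = 4P - 822, so 5770 = 10P and P = 577, Q = 1486.
Since buyers pay the price plus the tax, the effective demand curve becomes Qd = 3802 - 6P.
New equilibrium: 3802 - 6P = 4P - 822 ⇒ 4624 = 10P ⇒ P = 462.4, Q = 1027.6.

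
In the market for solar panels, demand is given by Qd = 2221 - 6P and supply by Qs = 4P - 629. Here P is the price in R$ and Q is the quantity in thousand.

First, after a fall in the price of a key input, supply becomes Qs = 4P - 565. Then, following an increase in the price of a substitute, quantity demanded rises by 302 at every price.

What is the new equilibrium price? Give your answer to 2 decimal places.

308.80

Before the shock: 2221 - 6P = 4P - 629 ⇒ 2850 = 10P ⇒ P = 285, Q = 511.
The new curves are Qd = 2523 - 6P (demand) and Qs = 4P - 565 (supply).
Equate the new curves: 2523 - 6P = 4P - 565, giving 3088 = 10P, P = 308.8, Q = 670.2.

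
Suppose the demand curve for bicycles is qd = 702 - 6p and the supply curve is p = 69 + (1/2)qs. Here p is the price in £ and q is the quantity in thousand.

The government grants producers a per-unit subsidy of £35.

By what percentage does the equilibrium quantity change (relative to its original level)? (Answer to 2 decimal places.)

+72.92

Solve the original market: 702 - 6p = 2p - 138, hence p = 105 and q = 72.
Since sellers receive the price plus the subsidy, the effective supply curve becomes qs = 2p - 68.
Clearing the new market: 702 - 6p = 2p - 68, so p = 96.25 and q = 124.5.
%Δq = (124.5 − 72) / 72 × 100 = +72.92%.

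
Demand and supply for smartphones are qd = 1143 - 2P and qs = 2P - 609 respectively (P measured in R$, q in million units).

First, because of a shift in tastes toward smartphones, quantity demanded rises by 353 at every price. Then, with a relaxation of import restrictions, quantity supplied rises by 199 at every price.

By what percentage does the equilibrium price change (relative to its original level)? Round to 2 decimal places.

+8.79

Original equilibrium: 1143 - 2P = 2P - 609 gives 1752 = 4P, so P = 438 and q = 267.
With the change applied: demand qd = 1496 - 2P, supply qs = 2P - 410.
Setting them equal: 1496 - 2P = 2P - 410 → 1906 = 4P, so P = 476.5 and q = 543.
%ΔP = (476.5 − 438) / 438 × 100 = +8.79%.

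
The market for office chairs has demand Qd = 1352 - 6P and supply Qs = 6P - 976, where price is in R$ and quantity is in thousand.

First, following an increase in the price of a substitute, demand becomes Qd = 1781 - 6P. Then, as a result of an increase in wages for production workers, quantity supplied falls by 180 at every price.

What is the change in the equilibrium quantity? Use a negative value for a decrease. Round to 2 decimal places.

Original equilibrium: 1352 - 6P = 6P - 976 gives 2328 = 12P, so P = 194 and Q = 188.
After the shift, demand is Qd = 1781 - 6P and supply is Qs = 6P - 1156.
Setting them equal: 1781 - 6P = 6P - 1156 → 2937 = 12P, so P = 244.75 and Q = 312.5.
ΔQ = 312.5 − 188 = +124.50.

+124.50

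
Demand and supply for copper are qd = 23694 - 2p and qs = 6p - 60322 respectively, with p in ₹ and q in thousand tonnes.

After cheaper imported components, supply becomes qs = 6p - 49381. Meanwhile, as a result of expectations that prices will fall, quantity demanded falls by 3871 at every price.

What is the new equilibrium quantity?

Solve the original market: 23694 - 2p = 6p - 60322, hence p = 10502 and q = 2690.
The shock moves the curves to qd = 19823 - 2p and qs = 6p - 49381.
Equate the new curves: 19823 - 2p = 6p - 49381, giving 69204 = 8p, p = 8650.5, q = 2522.

2522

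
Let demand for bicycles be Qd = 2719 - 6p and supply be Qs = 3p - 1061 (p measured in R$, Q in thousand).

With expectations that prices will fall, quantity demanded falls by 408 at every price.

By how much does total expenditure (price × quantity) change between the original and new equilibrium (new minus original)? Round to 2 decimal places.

Solve the original market: 2719 - 6p = 3p - 1061, hence p = 420 and Q = 199.
With the change applied: demand Qd = 2311 - 6p, supply Qs = 3p - 1061.
Setting them equal: 2311 - 6p = 3p - 1061 → 3372 = 9p, so p = 1124/3 ≈ 374.6667 and Q = 63.
Expenditure moves from 420×199 = 83580 to 374.6667×63 = 23604; change = -59976.00.

-59976.00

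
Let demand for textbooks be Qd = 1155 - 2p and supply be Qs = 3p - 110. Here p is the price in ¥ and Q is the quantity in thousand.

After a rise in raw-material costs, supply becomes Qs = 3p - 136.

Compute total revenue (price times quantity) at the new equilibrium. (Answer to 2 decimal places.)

164886.52

Initially, 1155 - 2p = 3p - 110, so 1265 = 5p and p = 253, Q = 649.
With the change applied: demand Qd = 1155 - 2p, supply Qs = 3p - 136.
Setting them equal: 1155 - 2p = 3p - 136 → 1291 = 5p, so p = 258.2 and Q = 638.6.
New expenditure = 258.2 × 638.6 = 164886.52.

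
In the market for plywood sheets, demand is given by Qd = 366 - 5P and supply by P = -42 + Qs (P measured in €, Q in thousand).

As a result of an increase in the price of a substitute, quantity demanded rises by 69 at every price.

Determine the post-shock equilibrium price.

65.5

Before the shock: 366 - 5P = P + 42 ⇒ 324 = 6P ⇒ P = 54, Q = 96.
After the shift, demand is Qd = 435 - 5P and supply is Qs = P + 42.
Equate the new curves: 435 - 5P = P + 42, giving 393 = 6P, P = 65.5, Q = 107.5.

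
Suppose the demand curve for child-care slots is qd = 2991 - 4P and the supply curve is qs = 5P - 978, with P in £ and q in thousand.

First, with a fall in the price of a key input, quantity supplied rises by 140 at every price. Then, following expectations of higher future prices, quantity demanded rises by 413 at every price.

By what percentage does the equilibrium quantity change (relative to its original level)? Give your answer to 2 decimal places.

Initially, 2991 - 4P = 5P - 978, so 3969 = 9P and P = 441, q = 1227.
The new curves are qd = 3404 - 4P (demand) and qs = 5P - 838 (supply).
New equilibrium: 3404 - 4P = 5P - 838 ⇒ 4242 = 9P ⇒ P = 1414/3 ≈ 471.3333, q = 4556/3 ≈ 1518.6667.
%Δq = (1518.6667 − 1227) / 1227 × 100 = +23.77%.

+23.77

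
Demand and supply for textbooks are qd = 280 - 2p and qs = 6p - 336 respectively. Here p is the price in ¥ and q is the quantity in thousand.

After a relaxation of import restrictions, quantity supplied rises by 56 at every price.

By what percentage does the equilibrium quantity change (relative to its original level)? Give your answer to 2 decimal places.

Original equilibrium: 280 - 2p = 6p - 336 gives 616 = 8p, so p = 77 and q = 126.
After the shift, demand is qd = 280 - 2p and supply is qs = 6p - 280.
Clearing the new market: 280 - 2p = 6p - 280, so p = 70 and q = 140.
%Δq = (140 − 126) / 126 × 100 = +11.11%.

+11.11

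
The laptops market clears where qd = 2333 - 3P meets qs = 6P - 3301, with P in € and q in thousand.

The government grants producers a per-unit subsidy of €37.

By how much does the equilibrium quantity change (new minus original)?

Solve the original market: 2333 - 3P = 6P - 3301, hence P = 626 and q = 455.
Since sellers receive the price plus the subsidy, the effective supply curve becomes qs = 6P - 3079.
New equilibrium: 2333 - 3P = 6P - 3079 ⇒ 5412 = 9P ⇒ P = 1804/3 ≈ 601.3333, q = 529.
Δq = 529 − 455 = +74.

+74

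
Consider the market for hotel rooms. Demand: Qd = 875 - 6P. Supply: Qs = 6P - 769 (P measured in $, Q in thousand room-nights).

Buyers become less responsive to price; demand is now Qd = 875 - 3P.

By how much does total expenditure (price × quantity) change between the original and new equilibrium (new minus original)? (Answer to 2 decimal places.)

+52471.00

Initially, 875 - 6P = 6P - 769, so 1644 = 12P and P = 137, Q = 53.
After the shift, demand is Qd = 875 - 3P and supply is Qs = 6P - 769.
Equate the new curves: 875 - 3P = 6P - 769, giving 1644 = 9P, P = 548/3 ≈ 182.6667, Q = 327.
Expenditure moves from 137×53 = 7261 to 182.6667×327 = 59732; change = +52471.00.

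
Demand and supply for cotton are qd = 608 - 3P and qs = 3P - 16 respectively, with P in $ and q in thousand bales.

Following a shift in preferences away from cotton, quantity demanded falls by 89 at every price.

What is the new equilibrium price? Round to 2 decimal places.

Original equilibrium: 608 - 3P = 3P - 16 gives 624 = 6P, so P = 104 and q = 296.
With the change applied: demand qd = 519 - 3P, supply qs = 3P - 16.
Equate the new curves: 519 - 3P = 3P - 16, giving 535 = 6P, P = 535/6 ≈ 89.1667, q = 251.5.

89.17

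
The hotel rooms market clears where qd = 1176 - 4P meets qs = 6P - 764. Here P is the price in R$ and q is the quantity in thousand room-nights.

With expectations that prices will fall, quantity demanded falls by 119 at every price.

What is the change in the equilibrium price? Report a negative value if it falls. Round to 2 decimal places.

-11.90

Original equilibrium: 1176 - 4P = 6P - 764 gives 1940 = 10P, so P = 194 and q = 400.
After the shift, demand is qd = 1057 - 4P and supply is qs = 6P - 764.
New equilibrium: 1057 - 4P = 6P - 764 ⇒ 1821 = 10P ⇒ P = 182.1, q = 328.6.
ΔP = 182.1 − 194 = -11.90.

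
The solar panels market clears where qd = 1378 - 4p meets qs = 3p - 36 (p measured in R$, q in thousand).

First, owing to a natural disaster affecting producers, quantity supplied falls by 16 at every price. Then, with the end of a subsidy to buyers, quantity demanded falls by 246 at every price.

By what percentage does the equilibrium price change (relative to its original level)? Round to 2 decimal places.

-16.27

Initially, 1378 - 4p = 3p - 36, so 1414 = 7p and p = 202, q = 570.
With the change applied: demand qd = 1132 - 4p, supply qs = 3p - 52.
Setting them equal: 1132 - 4p = 3p - 52 → 1184 = 7p, so p = 1184/7 ≈ 169.1429 and q = 3188/7 ≈ 455.4286.
%Δp = (169.1429 − 202) / 202 × 100 = -16.27%.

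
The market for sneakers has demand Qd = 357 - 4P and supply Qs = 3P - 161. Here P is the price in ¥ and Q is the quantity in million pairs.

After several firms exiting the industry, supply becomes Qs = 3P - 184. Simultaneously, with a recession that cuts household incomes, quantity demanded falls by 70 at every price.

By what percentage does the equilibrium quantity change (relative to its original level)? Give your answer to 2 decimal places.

-70.73

Solve the original market: 357 - 4P = 3P - 161, hence P = 74 and Q = 61.
The new curves are Qd = 287 - 4P (demand) and Qs = 3P - 184 (supply).
Setting them equal: 287 - 4P = 3P - 184 → 471 = 7P, so P = 471/7 ≈ 67.2857 and Q = 125/7 ≈ 17.8571.
%ΔQ = (17.8571 − 61) / 61 × 100 = -70.73%.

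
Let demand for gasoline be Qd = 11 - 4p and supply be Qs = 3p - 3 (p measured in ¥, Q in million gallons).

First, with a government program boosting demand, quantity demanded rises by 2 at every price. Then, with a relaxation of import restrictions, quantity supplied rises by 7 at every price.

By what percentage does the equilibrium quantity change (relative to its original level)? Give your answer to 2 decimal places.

+161.90

Before the shock: 11 - 4p = 3p - 3 ⇒ 14 = 7p ⇒ p = 2, Q = 3.
With the change applied: demand Qd = 13 - 4p, supply Qs = 3p + 4.
Clearing the new market: 13 - 4p = 3p + 4, so p = 9/7 ≈ 1.2857 and Q = 55/7 ≈ 7.8571.
%ΔQ = (7.8571 − 3) / 3 × 100 = +161.90%.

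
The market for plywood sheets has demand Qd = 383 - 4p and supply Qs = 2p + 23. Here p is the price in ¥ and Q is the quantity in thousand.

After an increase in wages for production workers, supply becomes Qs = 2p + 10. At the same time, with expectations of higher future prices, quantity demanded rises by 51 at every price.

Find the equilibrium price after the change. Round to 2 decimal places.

Before the shock: 383 - 4p = 2p + 23 ⇒ 360 = 6p ⇒ p = 60, Q = 143.
With the change applied: demand Qd = 434 - 4p, supply Qs = 2p + 10.
Setting them equal: 434 - 4p = 2p + 10 → 424 = 6p, so p = 212/3 ≈ 70.6667 and Q = 454/3 ≈ 151.3333.

70.67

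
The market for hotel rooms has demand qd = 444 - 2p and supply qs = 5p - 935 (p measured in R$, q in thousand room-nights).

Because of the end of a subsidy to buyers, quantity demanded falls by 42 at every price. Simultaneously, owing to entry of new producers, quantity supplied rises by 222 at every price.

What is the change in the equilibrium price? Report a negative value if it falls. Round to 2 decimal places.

Solve the original market: 444 - 2p = 5p - 935, hence p = 197 and q = 50.
The new curves are qd = 402 - 2p (demand) and qs = 5p - 713 (supply).
Clearing the new market: 402 - 2p = 5p - 713, so p = 1115/7 ≈ 159.2857 and q = 584/7 ≈ 83.4286.
Δp = 159.2857 − 197 = -37.71.

-37.71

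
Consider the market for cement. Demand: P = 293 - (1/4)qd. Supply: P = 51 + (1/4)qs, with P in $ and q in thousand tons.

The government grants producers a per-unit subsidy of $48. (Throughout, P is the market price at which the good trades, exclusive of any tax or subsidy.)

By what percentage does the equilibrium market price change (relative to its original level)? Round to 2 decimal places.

-13.95

Solve the original market: 1172 - 4P = 4P - 204, hence P = 172 and q = 484.
Since sellers receive the price plus the subsidy, the effective supply curve becomes qs = 4P - 12.
New equilibrium: 1172 - 4P = 4P - 12 ⇒ 1184 = 8P ⇒ P = 148, q = 580.
%ΔP = (148 − 172) / 172 × 100 = -13.95%.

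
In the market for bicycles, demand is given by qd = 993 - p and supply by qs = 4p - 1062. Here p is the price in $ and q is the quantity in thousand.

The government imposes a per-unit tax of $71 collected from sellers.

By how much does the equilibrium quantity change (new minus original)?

Before the shock: 993 - p = 4p - 1062 ⇒ 2055 = 5p ⇒ p = 411, q = 582.
Since sellers keep the price net of the tax, the effective supply curve becomes qs = 4p - 1346.
New equilibrium: 993 - p = 4p - 1346 ⇒ 2339 = 5p ⇒ p = 467.8, q = 525.2.
Δq = 525.2 − 582 = -56.8.

-56.8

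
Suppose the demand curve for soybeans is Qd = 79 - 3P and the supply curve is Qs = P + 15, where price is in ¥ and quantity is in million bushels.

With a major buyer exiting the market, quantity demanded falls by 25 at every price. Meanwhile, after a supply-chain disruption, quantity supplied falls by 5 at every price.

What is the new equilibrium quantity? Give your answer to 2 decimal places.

21.00

Solve the original market: 79 - 3P = P + 15, hence P = 16 and Q = 31.
With the change applied: demand Qd = 54 - 3P, supply Qs = P + 10.
New equilibrium: 54 - 3P = P + 10 ⇒ 44 = 4P ⇒ P = 11, Q = 21.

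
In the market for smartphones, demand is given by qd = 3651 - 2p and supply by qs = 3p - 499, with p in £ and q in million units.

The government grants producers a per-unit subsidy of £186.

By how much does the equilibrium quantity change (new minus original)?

Original equilibrium: 3651 - 2p = 3p - 499 gives 4150 = 5p, so p = 830 and q = 1991.
Since sellers receive the price plus the subsidy, the effective supply curve becomes qs = 3p + 59.
Clearing the new market: 3651 - 2p = 3p + 59, so p = 718.4 and q = 2214.2.
Δq = 2214.2 − 1991 = +223.2.

+223.2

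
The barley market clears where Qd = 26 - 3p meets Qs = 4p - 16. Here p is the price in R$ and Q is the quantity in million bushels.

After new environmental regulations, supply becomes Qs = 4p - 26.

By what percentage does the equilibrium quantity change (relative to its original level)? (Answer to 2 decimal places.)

Before the shock: 26 - 3p = 4p - 16 ⇒ 42 = 7p ⇒ p = 6, Q = 8.
With the change applied: demand Qd = 26 - 3p, supply Qs = 4p - 26.
Clearing the new market: 26 - 3p = 4p - 26, so p = 52/7 ≈ 7.4286 and Q = 26/7 ≈ 3.7143.
%ΔQ = (3.7143 − 8) / 8 × 100 = -53.57%.

-53.57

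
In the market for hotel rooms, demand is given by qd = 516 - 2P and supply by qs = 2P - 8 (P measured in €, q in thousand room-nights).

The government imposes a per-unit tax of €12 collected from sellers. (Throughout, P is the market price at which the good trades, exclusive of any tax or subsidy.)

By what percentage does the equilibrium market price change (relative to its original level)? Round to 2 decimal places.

Original equilibrium: 516 - 2P = 2P - 8 gives 524 = 4P, so P = 131 and q = 254.
Since sellers keep the price net of the tax, the effective supply curve becomes qs = 2P - 32.
Setting them equal: 516 - 2P = 2P - 32 → 548 = 4P, so P = 137 and q = 242.
%ΔP = (137 − 131) / 131 × 100 = +4.58%.

+4.58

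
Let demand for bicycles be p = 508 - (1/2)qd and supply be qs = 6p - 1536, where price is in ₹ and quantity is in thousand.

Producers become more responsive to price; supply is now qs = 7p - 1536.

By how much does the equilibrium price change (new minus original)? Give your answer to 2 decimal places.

-35.44

Initially, 1016 - 2p = 6p - 1536, so 2552 = 8p and p = 319, q = 378.
The shock moves the curves to qd = 1016 - 2p and qs = 7p - 1536.
Equate the new curves: 1016 - 2p = 7p - 1536, giving 2552 = 9p, p = 2552/9 ≈ 283.5556, q = 4040/9 ≈ 448.8889.
Δp = 283.5556 − 319 = -35.44.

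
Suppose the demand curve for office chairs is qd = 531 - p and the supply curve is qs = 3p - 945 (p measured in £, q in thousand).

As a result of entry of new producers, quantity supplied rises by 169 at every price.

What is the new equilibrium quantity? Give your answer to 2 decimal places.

Solve the original market: 531 - p = 3p - 945, hence p = 369 and q = 162.
The new curves are qd = 531 - p (demand) and qs = 3p - 776 (supply).
Clearing the new market: 531 - p = 3p - 776, so p = 326.75 and q = 204.25.

204.25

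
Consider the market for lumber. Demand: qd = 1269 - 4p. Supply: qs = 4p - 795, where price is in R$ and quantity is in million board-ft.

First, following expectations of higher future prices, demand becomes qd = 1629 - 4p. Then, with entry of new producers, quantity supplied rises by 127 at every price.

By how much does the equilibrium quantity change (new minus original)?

Initially, 1269 - 4p = 4p - 795, so 2064 = 8p and p = 258, q = 237.
The new curves are qd = 1629 - 4p (demand) and qs = 4p - 668 (supply).
Setting them equal: 1629 - 4p = 4p - 668 → 2297 = 8p, so p = 287.125 and q = 480.5.
Δq = 480.5 − 237 = +243.5.

+243.5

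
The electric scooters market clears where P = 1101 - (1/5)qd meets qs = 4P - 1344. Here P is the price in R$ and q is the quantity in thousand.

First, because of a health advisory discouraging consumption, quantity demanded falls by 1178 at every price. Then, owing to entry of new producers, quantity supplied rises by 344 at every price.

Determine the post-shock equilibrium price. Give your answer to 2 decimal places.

Before the shock: 5505 - 5P = 4P - 1344 ⇒ 6849 = 9P ⇒ P = 761, q = 1700.
The new curves are qd = 4327 - 5P (demand) and qs = 4P - 1000 (supply).
Clearing the new market: 4327 - 5P = 4P - 1000, so P = 5327/9 ≈ 591.8889 and q = 12308/9 ≈ 1367.5556.

591.89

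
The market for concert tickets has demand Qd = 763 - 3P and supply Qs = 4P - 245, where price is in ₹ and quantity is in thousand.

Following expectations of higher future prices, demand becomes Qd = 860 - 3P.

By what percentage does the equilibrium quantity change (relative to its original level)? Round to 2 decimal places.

Solve the original market: 763 - 3P = 4P - 245, hence P = 144 and Q = 331.
The new curves are Qd = 860 - 3P (demand) and Qs = 4P - 245 (supply).
New equilibrium: 860 - 3P = 4P - 245 ⇒ 1105 = 7P ⇒ P = 1105/7 ≈ 157.8571, Q = 2705/7 ≈ 386.4286.
%ΔQ = (386.4286 − 331) / 331 × 100 = +16.75%.

+16.75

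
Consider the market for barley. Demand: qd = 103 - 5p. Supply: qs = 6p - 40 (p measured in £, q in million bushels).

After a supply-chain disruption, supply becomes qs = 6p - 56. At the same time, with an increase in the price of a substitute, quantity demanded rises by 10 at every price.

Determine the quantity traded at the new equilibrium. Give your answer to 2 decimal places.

36.18

Solve the original market: 103 - 5p = 6p - 40, hence p = 13 and q = 38.
With the change applied: demand qd = 113 - 5p, supply qs = 6p - 56.
Clearing the new market: 113 - 5p = 6p - 56, so p = 169/11 ≈ 15.3636 and q = 398/11 ≈ 36.1818.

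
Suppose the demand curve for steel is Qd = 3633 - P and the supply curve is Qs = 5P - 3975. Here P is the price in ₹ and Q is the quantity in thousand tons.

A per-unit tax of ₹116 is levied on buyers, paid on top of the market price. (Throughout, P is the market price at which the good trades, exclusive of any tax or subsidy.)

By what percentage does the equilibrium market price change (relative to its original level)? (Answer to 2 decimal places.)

-1.52

Solve the original market: 3633 - P = 5P - 3975, hence P = 1268 and Q = 2365.
Since buyers pay the price plus the tax, the effective demand curve becomes Qd = 3517 - P.
Setting them equal: 3517 - P = 5P - 3975 → 7492 = 6P, so P = 3746/3 ≈ 1248.6667 and Q = 6805/3 ≈ 2268.3333.
%ΔP = (1248.6667 − 1268) / 1268 × 100 = -1.52%.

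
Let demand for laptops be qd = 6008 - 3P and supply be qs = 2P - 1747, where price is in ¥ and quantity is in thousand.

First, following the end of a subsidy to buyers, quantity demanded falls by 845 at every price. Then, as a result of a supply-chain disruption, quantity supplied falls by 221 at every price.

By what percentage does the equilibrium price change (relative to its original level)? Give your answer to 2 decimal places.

Solve the original market: 6008 - 3P = 2P - 1747, hence P = 1551 and q = 1355.
The shock moves the curves to qd = 5163 - 3P and qs = 2P - 1968.
Clearing the new market: 5163 - 3P = 2P - 1968, so P = 1426.2 and q = 884.4.
%ΔP = (1426.2 − 1551) / 1551 × 100 = -8.05%.

-8.05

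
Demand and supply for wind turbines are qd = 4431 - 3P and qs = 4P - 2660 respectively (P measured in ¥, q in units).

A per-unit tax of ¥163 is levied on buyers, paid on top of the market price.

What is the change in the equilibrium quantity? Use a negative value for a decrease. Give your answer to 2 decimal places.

Before the shock: 4431 - 3P = 4P - 2660 ⇒ 7091 = 7P ⇒ P = 1013, q = 1392.
Since buyers pay the price plus the tax, the effective demand curve becomes qd = 3942 - 3P.
New equilibrium: 3942 - 3P = 4P - 2660 ⇒ 6602 = 7P ⇒ P = 6602/7 ≈ 943.1429, q = 7788/7 ≈ 1112.5714.
Δq = 1112.5714 − 1392 = -279.43.

-279.43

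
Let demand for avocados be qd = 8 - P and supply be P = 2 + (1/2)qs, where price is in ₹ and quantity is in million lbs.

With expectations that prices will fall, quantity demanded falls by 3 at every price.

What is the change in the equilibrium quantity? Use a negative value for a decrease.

-2

Initially, 8 - P = 2P - 4, so 12 = 3P and P = 4, q = 4.
The new curves are qd = 5 - P (demand) and qs = 2P - 4 (supply).
Setting them equal: 5 - P = 2P - 4 → 9 = 3P, so P = 3 and q = 2.
Δq = 2 − 4 = -2.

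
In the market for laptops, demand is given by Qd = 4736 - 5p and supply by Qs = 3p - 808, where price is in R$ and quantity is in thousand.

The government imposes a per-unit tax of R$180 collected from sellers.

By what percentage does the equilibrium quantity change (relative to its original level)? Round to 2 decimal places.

Solve the original market: 4736 - 5p = 3p - 808, hence p = 693 and Q = 1271.
Since sellers keep the price net of the tax, the effective supply curve becomes Qs = 3p - 1348.
Clearing the new market: 4736 - 5p = 3p - 1348, so p = 760.5 and Q = 933.5.
%ΔQ = (933.5 − 1271) / 1271 × 100 = -26.55%.

-26.55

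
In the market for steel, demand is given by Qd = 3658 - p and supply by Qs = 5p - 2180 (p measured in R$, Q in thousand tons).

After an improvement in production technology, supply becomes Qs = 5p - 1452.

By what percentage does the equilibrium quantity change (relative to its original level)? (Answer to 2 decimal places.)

Before the shock: 3658 - p = 5p - 2180 ⇒ 5838 = 6p ⇒ p = 973, Q = 2685.
The new curves are Qd = 3658 - p (demand) and Qs = 5p - 1452 (supply).
Setting them equal: 3658 - p = 5p - 1452 → 5110 = 6p, so p = 2555/3 ≈ 851.6667 and Q = 8419/3 ≈ 2806.3333.
%ΔQ = (2806.3333 − 2685) / 2685 × 100 = +4.52%.

+4.52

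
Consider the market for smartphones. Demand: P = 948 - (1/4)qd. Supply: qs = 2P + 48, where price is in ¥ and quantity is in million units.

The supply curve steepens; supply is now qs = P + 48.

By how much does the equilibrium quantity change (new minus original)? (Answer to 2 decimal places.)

-499.20

Original equilibrium: 3792 - 4P = 2P + 48 gives 3744 = 6P, so P = 624 and q = 1296.
After the shift, demand is qd = 3792 - 4P and supply is qs = P + 48.
Clearing the new market: 3792 - 4P = P + 48, so P = 748.8 and q = 796.8.
Δq = 796.8 − 1296 = -499.20.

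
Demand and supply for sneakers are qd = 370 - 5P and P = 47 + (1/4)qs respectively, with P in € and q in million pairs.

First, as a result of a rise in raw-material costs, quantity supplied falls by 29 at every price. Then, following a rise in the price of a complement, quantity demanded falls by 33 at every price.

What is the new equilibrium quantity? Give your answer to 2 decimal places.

Initially, 370 - 5P = 4P - 188, so 558 = 9P and P = 62, q = 60.
The new curves are qd = 337 - 5P (demand) and qs = 4P - 217 (supply).
Setting them equal: 337 - 5P = 4P - 217 → 554 = 9P, so P = 554/9 ≈ 61.5556 and q = 263/9 ≈ 29.2222.

29.22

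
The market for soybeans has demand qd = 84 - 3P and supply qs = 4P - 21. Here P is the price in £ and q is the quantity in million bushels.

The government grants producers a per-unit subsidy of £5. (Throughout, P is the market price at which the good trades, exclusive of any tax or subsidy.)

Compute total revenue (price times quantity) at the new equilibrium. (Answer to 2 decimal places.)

577.65

Initially, 84 - 3P = 4P - 21, so 105 = 7P and P = 15, q = 39.
Since sellers receive the price plus the subsidy, the effective supply curve becomes qs = 4P - 1.
Setting them equal: 84 - 3P = 4P - 1 → 85 = 7P, so P = 85/7 ≈ 12.1429 and q = 333/7 ≈ 47.5714.
New expenditure = 12.1429 × 47.5714 = 577.65.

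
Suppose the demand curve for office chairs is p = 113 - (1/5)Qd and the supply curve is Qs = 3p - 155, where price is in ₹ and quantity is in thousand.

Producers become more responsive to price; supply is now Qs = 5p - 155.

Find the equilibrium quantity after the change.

Initially, 565 - 5p = 3p - 155, so 720 = 8p and p = 90, Q = 115.
After the shift, demand is Qd = 565 - 5p and supply is Qs = 5p - 155.
Setting them equal: 565 - 5p = 5p - 155 → 720 = 10p, so p = 72 and Q = 205.

205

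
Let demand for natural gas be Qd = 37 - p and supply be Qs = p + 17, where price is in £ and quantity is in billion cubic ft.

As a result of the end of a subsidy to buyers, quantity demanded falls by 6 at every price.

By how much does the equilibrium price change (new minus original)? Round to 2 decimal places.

Original equilibrium: 37 - p = p + 17 gives 20 = 2p, so p = 10 and Q = 27.
The new curves are Qd = 31 - p (demand) and Qs = p + 17 (supply).
Clearing the new market: 31 - p = p + 17, so p = 7 and Q = 24.
Δp = 7 − 10 = -3.00.

-3.00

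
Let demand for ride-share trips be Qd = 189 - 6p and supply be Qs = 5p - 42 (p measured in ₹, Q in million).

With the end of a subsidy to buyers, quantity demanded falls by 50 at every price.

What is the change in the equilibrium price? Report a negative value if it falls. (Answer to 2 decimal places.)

Before the shock: 189 - 6p = 5p - 42 ⇒ 231 = 11p ⇒ p = 21, Q = 63.
The new curves are Qd = 139 - 6p (demand) and Qs = 5p - 42 (supply).
Clearing the new market: 139 - 6p = 5p - 42, so p = 181/11 ≈ 16.4545 and Q = 443/11 ≈ 40.2727.
Δp = 16.4545 − 21 = -4.55.

-4.55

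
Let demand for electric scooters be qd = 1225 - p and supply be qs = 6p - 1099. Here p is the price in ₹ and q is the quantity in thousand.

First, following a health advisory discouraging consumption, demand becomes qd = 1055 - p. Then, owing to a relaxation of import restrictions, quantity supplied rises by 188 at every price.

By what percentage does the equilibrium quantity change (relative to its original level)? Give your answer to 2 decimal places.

-13.31

Initially, 1225 - p = 6p - 1099, so 2324 = 7p and p = 332, q = 893.
With the change applied: demand qd = 1055 - p, supply qs = 6p - 911.
Clearing the new market: 1055 - p = 6p - 911, so p = 1966/7 ≈ 280.8571 and q = 5419/7 ≈ 774.1429.
%Δq = (774.1429 − 893) / 893 × 100 = -13.31%.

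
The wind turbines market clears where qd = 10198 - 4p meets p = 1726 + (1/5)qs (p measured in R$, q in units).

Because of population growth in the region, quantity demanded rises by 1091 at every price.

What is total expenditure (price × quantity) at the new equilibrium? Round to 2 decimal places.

Before the shock: 10198 - 4p = 5p - 8630 ⇒ 18828 = 9p ⇒ p = 2092, q = 1830.
With the change applied: demand qd = 11289 - 4p, supply qs = 5p - 8630.
New equilibrium: 11289 - 4p = 5p - 8630 ⇒ 19919 = 9p ⇒ p = 19919/9 ≈ 2213.2222, q = 21925/9 ≈ 2436.1111.
New expenditure = 2213.2222 × 2436.1111 = 5391655.25.

5391655.25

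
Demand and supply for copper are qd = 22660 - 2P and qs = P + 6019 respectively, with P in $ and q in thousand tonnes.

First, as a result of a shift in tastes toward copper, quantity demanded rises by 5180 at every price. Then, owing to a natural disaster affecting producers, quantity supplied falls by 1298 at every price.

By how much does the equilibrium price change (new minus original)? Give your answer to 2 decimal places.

+2159.33

Initially, 22660 - 2P = P + 6019, so 16641 = 3P and P = 5547, q = 11566.
With the change applied: demand qd = 27840 - 2P, supply qs = P + 4721.
New equilibrium: 27840 - 2P = P + 4721 ⇒ 23119 = 3P ⇒ P = 23119/3 ≈ 7706.3333, q = 37282/3 ≈ 12427.3333.
ΔP = 7706.3333 − 5547 = +2159.33.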